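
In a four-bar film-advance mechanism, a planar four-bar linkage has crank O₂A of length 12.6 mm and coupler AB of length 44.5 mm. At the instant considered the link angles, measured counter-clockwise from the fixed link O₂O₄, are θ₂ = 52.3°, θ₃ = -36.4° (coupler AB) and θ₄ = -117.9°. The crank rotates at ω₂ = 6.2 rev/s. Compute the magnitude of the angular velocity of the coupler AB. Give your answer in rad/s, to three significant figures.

ω₂ = 38.96 rad/s (from 6.2 rev/s).
Differentiating the loop-closure r₂e^{iθ₂}+r₃e^{iθ₃}=r₁+r₄e^{iθ₄} gives r₂ω₂e^{iθ₂}+r₃ω₃e^{iθ₃}=r₄ω₄e^{iθ₄}.
Eliminating the other unknown: ω₃ = r₂ω₂ sin(θ₄−θ₂) / [r₃ sin(θ₃−θ₄)].
Numerator sine = -0.17021; denominator sine = +0.98902.
Result = 0.0126·38.96·(-0.17021) / (0.0445·(+0.98902)) = -1.8983 rad/s; magnitude 1.8983 rad/s.

1.90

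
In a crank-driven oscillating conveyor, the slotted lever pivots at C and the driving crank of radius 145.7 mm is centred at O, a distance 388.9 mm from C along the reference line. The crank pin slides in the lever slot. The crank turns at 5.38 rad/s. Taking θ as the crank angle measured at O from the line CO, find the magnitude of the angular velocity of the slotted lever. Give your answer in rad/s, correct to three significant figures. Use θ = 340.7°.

ω = 5.38 rad/s
Crank pin A relative to C: A = (d + r cosθ, r sinθ); lever angle φ = atan2(r sinθ, d + r cosθ).
Differentiating tanφ: φ̇ = rω(d cosθ + r)/(d² + r² + 2dr cosθ).
d² + r² + 2dr cosθ = |CA|² = 0.279428 m²;  d cosθ + r = +0.51274 m.
|ω_lever| = |0.1457·5.38·+0.51274| / 0.279428 = 1.4384 rad/s.

1.44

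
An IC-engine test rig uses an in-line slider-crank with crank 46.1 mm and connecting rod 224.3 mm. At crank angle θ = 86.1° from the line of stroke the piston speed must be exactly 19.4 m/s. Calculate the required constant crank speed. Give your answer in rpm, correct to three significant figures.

For an in-line slider-crank, |v_piston| = rω|sinθ|·[1 + r cosθ/√(L² − r² sin²θ)].
With r = 0.0461 m, L = 0.2243 m, θ = 86.1°: the bracketed kinematic factor |dx/dθ| = 0.04665 m.
ω = v/|dx/dθ| = 19.4/0.04665 = 415.86 rad/s.
N = 60ω/(2π) = 3971.2 rpm.

3970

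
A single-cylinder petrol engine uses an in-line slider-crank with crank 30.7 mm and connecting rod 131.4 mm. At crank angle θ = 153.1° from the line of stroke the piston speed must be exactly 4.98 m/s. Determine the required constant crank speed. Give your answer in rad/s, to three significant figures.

For an in-line slider-crank, |v_piston| = rω|sinθ|·[1 + r cosθ/√(L² − r² sin²θ)].
With r = 0.0307 m, L = 0.1314 m, θ = 153.1°: the bracketed kinematic factor |dx/dθ| = 0.010979 m.
ω = v/|dx/dθ| = 4.98/0.010979 = 453.58 rad/s.

454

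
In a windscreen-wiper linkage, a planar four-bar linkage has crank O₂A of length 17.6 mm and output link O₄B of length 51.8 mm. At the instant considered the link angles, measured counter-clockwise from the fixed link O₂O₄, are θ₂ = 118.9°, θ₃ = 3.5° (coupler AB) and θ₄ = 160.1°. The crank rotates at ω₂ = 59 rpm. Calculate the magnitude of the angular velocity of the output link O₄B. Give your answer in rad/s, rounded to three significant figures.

4.77

ω₂ = 6.178 rad/s (from 59 rpm).
Differentiating the loop-closure r₂e^{iθ₂}+r₃e^{iθ₃}=r₁+r₄e^{iθ₄} gives r₂ω₂e^{iθ₂}+r₃ω₃e^{iθ₃}=r₄ω₄e^{iθ₄}.
Eliminating the other unknown: ω₄ = r₂ω₂ sin(θ₂−θ₃) / [r₄ sin(θ₄−θ₃)].
Numerator sine = +0.90334; denominator sine = +0.39715.
Result = 0.0176·6.178·(+0.90334) / (0.0518·(+0.39715)) = +4.7749 rad/s; magnitude 4.7749 rad/s.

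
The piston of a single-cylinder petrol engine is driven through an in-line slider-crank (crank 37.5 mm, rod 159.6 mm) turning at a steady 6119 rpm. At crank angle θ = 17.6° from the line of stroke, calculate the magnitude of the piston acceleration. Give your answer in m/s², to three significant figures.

ω = 2π·6119/60 = 640.8 rad/s
x(θ) = r cosθ + √(L² − r² sin²θ); with ω constant, a = ω²·d²x/dθ².
d²x/dθ² = −r cosθ − r²(cos2θ)/√u − r⁴ sin²2θ/(4u^{3/2}),  u = L² − r² sin²θ = 0.0253436 m².
Substituting r = 0.0375 m, L = 0.1596 m, θ = 17.6°: d²x/dθ² = -0.043004 m.
a = ω²·d²x/dθ² = (640.8)²·(-0.043004) = -17657 m/s²;  |a| = 17657 m/s².

17700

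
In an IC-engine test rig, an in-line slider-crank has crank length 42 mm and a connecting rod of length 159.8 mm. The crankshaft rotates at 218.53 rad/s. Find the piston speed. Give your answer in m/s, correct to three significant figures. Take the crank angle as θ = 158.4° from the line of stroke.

2.55

ω = 218.5 rad/s
For an in-line slider-crank, x = r cosθ + √(L² − r² sin²θ), so v = −rω sinθ·[1 + r cosθ/√(L² − r² sin²θ)].
With r = 0.042 m, L = 0.1598 m, θ = 158.4°: √(L² − r² sin²θ) = 0.15905 m.
v = −0.042·218.5·0.36812·[1 + 0.042·-0.92978/0.15905] = -2.5492 m/s.
|v| = 2.5492 m/s.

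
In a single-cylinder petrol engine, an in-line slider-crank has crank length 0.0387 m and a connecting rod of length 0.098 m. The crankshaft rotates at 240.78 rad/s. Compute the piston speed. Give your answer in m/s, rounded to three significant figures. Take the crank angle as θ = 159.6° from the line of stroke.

ω = 240.8 rad/s
For an in-line slider-crank, x = r cosθ + √(L² − r² sin²θ), so v = −rω sinθ·[1 + r cosθ/√(L² − r² sin²θ)].
With r = 0.0387 m, L = 0.098 m, θ = 159.6°: √(L² − r² sin²θ) = 0.097067 m.
v = −0.0387·240.8·0.34857·[1 + 0.0387·-0.93728/0.097067] = -2.0343 m/s.
|v| = 2.0343 m/s.

2.03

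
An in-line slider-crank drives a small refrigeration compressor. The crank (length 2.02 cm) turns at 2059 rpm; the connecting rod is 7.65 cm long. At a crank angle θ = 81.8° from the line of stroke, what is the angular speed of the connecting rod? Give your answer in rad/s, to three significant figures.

ω = 215.6 rad/s (converted from 2059 rpm).
The rod makes angle φ with the slider axis where L sinφ = r sinθ; differentiating, L cosφ·φ̇ = r ω cosθ.
L cosφ = √(L² − r² sin²θ) = 0.073841 m.
|ω_rod| = r ω |cosθ| / √(L² − r² sin²θ) = 0.0202·215.6·0.14263/0.073841 = 8.4129 rad/s.

8.41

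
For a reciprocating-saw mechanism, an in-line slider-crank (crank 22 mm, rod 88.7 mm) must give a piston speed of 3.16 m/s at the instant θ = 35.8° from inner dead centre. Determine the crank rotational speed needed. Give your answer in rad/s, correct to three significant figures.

204

For an in-line slider-crank, |v_piston| = rω|sinθ|·[1 + r cosθ/√(L² − r² sin²θ)].
With r = 0.022 m, L = 0.0887 m, θ = 35.8°: the bracketed kinematic factor |dx/dθ| = 0.015486 m.
ω = v/|dx/dθ| = 3.16/0.015486 = 204.06 rad/s.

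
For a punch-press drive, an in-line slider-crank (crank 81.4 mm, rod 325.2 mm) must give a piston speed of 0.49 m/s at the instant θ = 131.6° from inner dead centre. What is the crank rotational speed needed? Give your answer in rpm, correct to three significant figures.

For an in-line slider-crank, |v_piston| = rω|sinθ|·[1 + r cosθ/√(L² − r² sin²θ)].
With r = 0.0814 m, L = 0.3252 m, θ = 131.6°: the bracketed kinematic factor |dx/dθ| = 0.050573 m.
ω = v/|dx/dθ| = 0.49/0.050573 = 9.689 rad/s.
N = 60ω/(2π) = 92.523 rpm.

92.5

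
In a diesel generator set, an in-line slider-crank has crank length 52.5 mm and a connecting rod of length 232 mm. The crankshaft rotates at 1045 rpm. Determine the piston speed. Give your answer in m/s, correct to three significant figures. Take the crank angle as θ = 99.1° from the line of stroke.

ω = 2π·1045/60 = 109.4 rad/s
For an in-line slider-crank, x = r cosθ + √(L² − r² sin²θ), so v = −rω sinθ·[1 + r cosθ/√(L² − r² sin²θ)].
With r = 0.0525 m, L = 0.232 m, θ = 99.1°: √(L² − r² sin²θ) = 0.22613 m.
v = −0.0525·109.4·0.98741·[1 + 0.0525·-0.15816/0.22613] = -5.4646 m/s.
|v| = 5.4646 m/s.

5.46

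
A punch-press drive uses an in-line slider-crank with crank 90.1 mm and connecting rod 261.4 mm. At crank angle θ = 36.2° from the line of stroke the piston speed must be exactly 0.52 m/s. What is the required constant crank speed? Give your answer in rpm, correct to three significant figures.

For an in-line slider-crank, |v_piston| = rω|sinθ|·[1 + r cosθ/√(L² − r² sin²θ)].
With r = 0.0901 m, L = 0.2614 m, θ = 36.2°: the bracketed kinematic factor |dx/dθ| = 0.068331 m.
ω = v/|dx/dθ| = 0.52/0.068331 = 7.61 rad/s.
N = 60ω/(2π) = 72.67 rpm.

72.7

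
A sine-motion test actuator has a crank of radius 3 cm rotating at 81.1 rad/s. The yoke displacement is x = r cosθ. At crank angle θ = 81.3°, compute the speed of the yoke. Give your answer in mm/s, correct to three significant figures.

2410

ω = 81.1 rad/s
x = r cosθ ⇒ ẋ = −rω sinθ.
|v| = rω|sinθ| = 0.03·81.1·|sin 81.3°| = 2.405 m/s = 2405 mm/s.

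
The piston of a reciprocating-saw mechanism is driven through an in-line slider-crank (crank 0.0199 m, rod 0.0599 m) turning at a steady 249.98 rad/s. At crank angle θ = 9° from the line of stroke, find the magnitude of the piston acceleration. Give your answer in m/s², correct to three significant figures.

ω = 250 rad/s
x(θ) = r cosθ + √(L² − r² sin²θ); with ω constant, a = ω²·d²x/dθ².
d²x/dθ² = −r cosθ − r²(cos2θ)/√u − r⁴ sin²2θ/(4u^{3/2}),  u = L² − r² sin²θ = 0.00357832 m².
Substituting r = 0.0199 m, L = 0.0599 m, θ = 9°: d²x/dθ² = -0.025969 m.
a = ω²·d²x/dθ² = (250)²·(-0.025969) = -1622.8 m/s²;  |a| = 1622.8 m/s².

1620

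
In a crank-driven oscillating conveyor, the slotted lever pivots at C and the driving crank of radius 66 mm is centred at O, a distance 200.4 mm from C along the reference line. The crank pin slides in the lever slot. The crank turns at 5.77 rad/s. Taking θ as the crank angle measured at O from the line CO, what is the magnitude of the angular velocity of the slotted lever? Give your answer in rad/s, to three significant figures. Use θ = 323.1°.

1.31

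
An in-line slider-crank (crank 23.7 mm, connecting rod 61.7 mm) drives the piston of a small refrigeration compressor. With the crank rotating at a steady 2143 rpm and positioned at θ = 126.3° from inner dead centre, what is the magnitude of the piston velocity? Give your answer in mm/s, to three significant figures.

3260

ω = 2π·2143/60 = 224.4 rad/s
For an in-line slider-crank, x = r cosθ + √(L² − r² sin²θ), so v = −rω sinθ·[1 + r cosθ/√(L² − r² sin²θ)].
With r = 0.0237 m, L = 0.0617 m, θ = 126.3°: √(L² − r² sin²θ) = 0.058669 m.
v = −0.0237·224.4·0.80593·[1 + 0.0237·-0.59201/0.058669] = -3.2613 m/s.
|v| = 3.2613 m/s = 3261.3 mm/s.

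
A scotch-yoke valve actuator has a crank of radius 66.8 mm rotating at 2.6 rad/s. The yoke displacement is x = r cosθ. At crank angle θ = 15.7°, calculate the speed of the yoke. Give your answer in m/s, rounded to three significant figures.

0.0470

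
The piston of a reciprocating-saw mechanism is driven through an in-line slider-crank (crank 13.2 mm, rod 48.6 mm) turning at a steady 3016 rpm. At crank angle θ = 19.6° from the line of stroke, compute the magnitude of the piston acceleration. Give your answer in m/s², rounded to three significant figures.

ω = 2π·3016/60 = 315.8 rad/s
x(θ) = r cosθ + √(L² − r² sin²θ); with ω constant, a = ω²·d²x/dθ².
d²x/dθ² = −r cosθ − r²(cos2θ)/√u − r⁴ sin²2θ/(4u^{3/2}),  u = L² − r² sin²θ = 0.00234235 m².
Substituting r = 0.0132 m, L = 0.0486 m, θ = 19.6°: d²x/dθ² = -0.015252 m.
a = ω²·d²x/dθ² = (315.8)²·(-0.015252) = -1521.4 m/s²;  |a| = 1521.4 m/s².

1520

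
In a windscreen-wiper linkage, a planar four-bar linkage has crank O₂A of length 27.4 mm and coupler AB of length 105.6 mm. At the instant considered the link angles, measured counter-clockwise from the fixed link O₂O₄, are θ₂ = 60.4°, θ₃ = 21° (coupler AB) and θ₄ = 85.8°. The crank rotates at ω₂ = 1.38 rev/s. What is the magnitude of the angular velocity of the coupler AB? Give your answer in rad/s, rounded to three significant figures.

1.07

ω₂ = 8.671 rad/s (from 1.38 rev/s).
Differentiating the loop-closure r₂e^{iθ₂}+r₃e^{iθ₃}=r₁+r₄e^{iθ₄} gives r₂ω₂e^{iθ₂}+r₃ω₃e^{iθ₃}=r₄ω₄e^{iθ₄}.
Eliminating the other unknown: ω₃ = r₂ω₂ sin(θ₄−θ₂) / [r₃ sin(θ₃−θ₄)].
Numerator sine = +0.42894; denominator sine = -0.90483.
Result = 0.0274·8.671·(+0.42894) / (0.1056·(-0.90483)) = -1.0665 rad/s; magnitude 1.0665 rad/s.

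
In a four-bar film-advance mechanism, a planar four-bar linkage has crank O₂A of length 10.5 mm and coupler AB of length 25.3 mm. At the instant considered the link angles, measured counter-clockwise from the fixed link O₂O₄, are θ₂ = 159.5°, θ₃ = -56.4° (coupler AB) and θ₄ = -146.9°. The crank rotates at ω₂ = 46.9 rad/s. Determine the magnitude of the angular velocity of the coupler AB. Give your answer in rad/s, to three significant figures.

15.7

ω₂ = 46.9 rad/s
Differentiating the loop-closure r₂e^{iθ₂}+r₃e^{iθ₃}=r₁+r₄e^{iθ₄} gives r₂ω₂e^{iθ₂}+r₃ω₃e^{iθ₃}=r₄ω₄e^{iθ₄}.
Eliminating the other unknown: ω₃ = r₂ω₂ sin(θ₄−θ₂) / [r₃ sin(θ₃−θ₄)].
Numerator sine = +0.80489; denominator sine = +0.99996.
Result = 0.0105·46.9·(+0.80489) / (0.0253·(+0.99996)) = +15.667 rad/s; magnitude 15.667 rad/s.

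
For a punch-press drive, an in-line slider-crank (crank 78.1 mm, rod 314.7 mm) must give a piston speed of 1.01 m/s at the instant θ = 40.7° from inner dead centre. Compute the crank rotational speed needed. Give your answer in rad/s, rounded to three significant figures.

16.7

For an in-line slider-crank, |v_piston| = rω|sinθ|·[1 + r cosθ/√(L² − r² sin²θ)].
With r = 0.0781 m, L = 0.3147 m, θ = 40.7°: the bracketed kinematic factor |dx/dθ| = 0.060639 m.
ω = v/|dx/dθ| = 1.01/0.060639 = 16.656 rad/s.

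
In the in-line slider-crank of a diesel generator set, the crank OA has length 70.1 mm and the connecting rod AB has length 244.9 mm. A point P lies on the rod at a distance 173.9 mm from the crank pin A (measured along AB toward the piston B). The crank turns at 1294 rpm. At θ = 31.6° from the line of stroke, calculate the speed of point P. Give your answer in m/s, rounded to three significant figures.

6.30

ω = 135.5 rad/s.  Crank-pin speed |V_A| = rω = 9.4991 m/s, perpendicular to OA.
Rod angle: sinφ = −(r/L) sinθ ⇒ φ = -8.626°; ω_rod = −rω cosθ/√(L²−r²sin²θ) = -33.414 rad/s.
V_P = V_A + ω_rod × AP, with AP = 0.1739 m along the rod.
Components: V_Px = −rω sinθ − a·ω_rod·sinφ = -5.8489 m/s;  V_Py = rω cosθ + a·ω_rod·cosφ = +2.3456 m/s.
|V_P| = √(V_Px² + V_Py²) = 6.3017 m/s.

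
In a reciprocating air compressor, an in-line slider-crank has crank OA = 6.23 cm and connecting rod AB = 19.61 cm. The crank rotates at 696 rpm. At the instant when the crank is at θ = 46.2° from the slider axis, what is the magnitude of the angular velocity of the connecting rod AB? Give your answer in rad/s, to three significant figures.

16.5

ω = 72.88 rad/s (converted from 696 rpm).
The rod makes angle φ with the slider axis where L sinφ = r sinθ; differentiating, L cosφ·φ̇ = r ω cosθ.
L cosφ = √(L² − r² sin²θ) = 0.19088 m.
|ω_rod| = r ω |cosθ| / √(L² − r² sin²θ) = 0.0623·72.88·0.69214/0.19088 = 16.465 rad/s.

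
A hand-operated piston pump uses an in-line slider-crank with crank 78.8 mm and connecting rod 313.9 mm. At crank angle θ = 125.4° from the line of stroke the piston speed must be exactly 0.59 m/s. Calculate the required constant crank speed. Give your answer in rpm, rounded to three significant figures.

For an in-line slider-crank, |v_piston| = rω|sinθ|·[1 + r cosθ/√(L² − r² sin²θ)].
With r = 0.0788 m, L = 0.3139 m, θ = 125.4°: the bracketed kinematic factor |dx/dθ| = 0.05469 m.
ω = v/|dx/dθ| = 0.59/0.05469 = 10.788 rad/s.
N = 60ω/(2π) = 103.02 rpm.

103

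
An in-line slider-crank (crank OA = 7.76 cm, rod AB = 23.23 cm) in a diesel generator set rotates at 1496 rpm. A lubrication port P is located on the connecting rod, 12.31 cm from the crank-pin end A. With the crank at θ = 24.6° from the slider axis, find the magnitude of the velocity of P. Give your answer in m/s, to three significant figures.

7.85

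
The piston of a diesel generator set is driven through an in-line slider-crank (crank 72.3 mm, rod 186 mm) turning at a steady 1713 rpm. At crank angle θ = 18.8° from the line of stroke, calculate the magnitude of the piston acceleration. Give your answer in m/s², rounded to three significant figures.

2940

ω = 2π·1713/60 = 179.4 rad/s
x(θ) = r cosθ + √(L² − r² sin²θ); with ω constant, a = ω²·d²x/dθ².
d²x/dθ² = −r cosθ − r²(cos2θ)/√u − r⁴ sin²2θ/(4u^{3/2}),  u = L² − r² sin²θ = 0.0340531 m².
Substituting r = 0.0723 m, L = 0.186 m, θ = 18.8°: d²x/dθ² = -0.09129 m.
a = ω²·d²x/dθ² = (179.4)²·(-0.09129) = -2937.6 m/s²;  |a| = 2937.6 m/s².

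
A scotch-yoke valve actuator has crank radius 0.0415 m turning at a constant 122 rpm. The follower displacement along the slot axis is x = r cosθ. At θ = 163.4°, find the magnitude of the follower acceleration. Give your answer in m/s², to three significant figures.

6.49

ω = 12.78 rad/s (from 122 rpm).
x = r cosθ ⇒ ẍ = −rω² cosθ (ω constant).
|a| = rω²|cosθ| = 0.0415·(12.78)²·|cos 163.4°| = 6.4914 m/s².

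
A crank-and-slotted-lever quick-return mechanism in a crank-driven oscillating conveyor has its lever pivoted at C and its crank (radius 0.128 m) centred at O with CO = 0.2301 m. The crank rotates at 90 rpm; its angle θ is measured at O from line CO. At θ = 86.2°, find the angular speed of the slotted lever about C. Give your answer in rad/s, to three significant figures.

ω = 9.425 rad/s (from 90 rpm).
Crank pin A relative to C: A = (d + r cosθ, r sinθ); lever angle φ = atan2(r sinθ, d + r cosθ).
Differentiating tanφ: φ̇ = rω(d cosθ + r)/(d² + r² + 2dr cosθ).
d² + r² + 2dr cosθ = |CA|² = 0.0732339 m²;  d cosθ + r = +0.14325 m.
|ω_lever| = |0.128·9.425·+0.14325| / 0.0732339 = 2.3597 rad/s.

2.36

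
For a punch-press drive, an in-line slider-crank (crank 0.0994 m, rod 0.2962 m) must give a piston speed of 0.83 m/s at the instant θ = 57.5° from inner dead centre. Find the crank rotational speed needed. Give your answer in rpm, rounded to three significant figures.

79.6

For an in-line slider-crank, |v_piston| = rω|sinθ|·[1 + r cosθ/√(L² − r² sin²θ)].
With r = 0.0994 m, L = 0.2962 m, θ = 57.5°: the bracketed kinematic factor |dx/dθ| = 0.099593 m.
ω = v/|dx/dθ| = 0.83/0.099593 = 8.3339 rad/s.
N = 60ω/(2π) = 79.583 rpm.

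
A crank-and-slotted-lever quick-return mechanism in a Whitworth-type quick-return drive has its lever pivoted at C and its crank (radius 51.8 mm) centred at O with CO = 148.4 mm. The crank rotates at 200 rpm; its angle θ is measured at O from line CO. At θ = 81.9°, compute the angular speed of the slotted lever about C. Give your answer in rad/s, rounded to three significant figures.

2.94

ω = 20.94 rad/s (from 200 rpm).
Crank pin A relative to C: A = (d + r cosθ, r sinθ); lever angle φ = atan2(r sinθ, d + r cosθ).
Differentiating tanφ: φ̇ = rω(d cosθ + r)/(d² + r² + 2dr cosθ).
d² + r² + 2dr cosθ = |CA|² = 0.026872 m²;  d cosθ + r = +0.07271 m.
|ω_lever| = |0.0518·20.94·+0.07271| / 0.026872 = 2.9355 rad/s.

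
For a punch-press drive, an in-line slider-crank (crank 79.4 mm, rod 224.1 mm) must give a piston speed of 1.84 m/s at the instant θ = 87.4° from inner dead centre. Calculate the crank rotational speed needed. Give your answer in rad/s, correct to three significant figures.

For an in-line slider-crank, |v_piston| = rω|sinθ|·[1 + r cosθ/√(L² − r² sin²θ)].
With r = 0.0794 m, L = 0.2241 m, θ = 87.4°: the bracketed kinematic factor |dx/dθ| = 0.080681 m.
ω = v/|dx/dθ| = 1.84/0.080681 = 22.806 rad/s.

22.8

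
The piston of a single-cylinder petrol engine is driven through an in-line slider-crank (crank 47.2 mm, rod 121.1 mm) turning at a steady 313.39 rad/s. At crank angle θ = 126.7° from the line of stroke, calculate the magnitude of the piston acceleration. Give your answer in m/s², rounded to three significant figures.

ω = 313.4 rad/s
x(θ) = r cosθ + √(L² − r² sin²θ); with ω constant, a = ω²·d²x/dθ².
d²x/dθ² = −r cosθ − r²(cos2θ)/√u − r⁴ sin²2θ/(4u^{3/2}),  u = L² − r² sin²θ = 0.0132331 m².
Substituting r = 0.0472 m, L = 0.1211 m, θ = 126.7°: d²x/dθ² = +0.032992 m.
a = ω²·d²x/dθ² = (313.4)²·(+0.032992) = +3240.3 m/s²;  |a| = 3240.3 m/s².

3240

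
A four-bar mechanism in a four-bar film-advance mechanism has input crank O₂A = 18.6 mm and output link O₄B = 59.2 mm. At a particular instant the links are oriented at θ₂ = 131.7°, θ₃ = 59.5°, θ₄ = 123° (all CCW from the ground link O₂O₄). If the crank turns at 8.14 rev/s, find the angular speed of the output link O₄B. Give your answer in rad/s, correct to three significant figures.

ω₂ = 51.15 rad/s (from 8.14 rev/s).
Differentiating the loop-closure r₂e^{iθ₂}+r₃e^{iθ₃}=r₁+r₄e^{iθ₄} gives r₂ω₂e^{iθ₂}+r₃ω₃e^{iθ₃}=r₄ω₄e^{iθ₄}.
Eliminating the other unknown: ω₄ = r₂ω₂ sin(θ₂−θ₃) / [r₄ sin(θ₄−θ₃)].
Numerator sine = +0.95213; denominator sine = +0.89493.
Result = 0.0186·51.15·(+0.95213) / (0.0592·(+0.89493)) = +17.096 rad/s; magnitude 17.096 rad/s.

17.1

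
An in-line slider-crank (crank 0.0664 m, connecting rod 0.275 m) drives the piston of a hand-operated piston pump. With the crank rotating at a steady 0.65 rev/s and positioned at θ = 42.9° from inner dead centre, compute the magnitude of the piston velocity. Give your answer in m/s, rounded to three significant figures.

ω = 2π·0.65 = 4.084 rad/s
For an in-line slider-crank, x = r cosθ + √(L² − r² sin²θ), so v = −rω sinθ·[1 + r cosθ/√(L² − r² sin²θ)].
With r = 0.0664 m, L = 0.275 m, θ = 42.9°: √(L² − r² sin²θ) = 0.27126 m.
v = −0.0664·4.084·0.68072·[1 + 0.0664·0.73254/0.27126] = -0.2177 m/s.
|v| = 0.2177 m/s.

0.218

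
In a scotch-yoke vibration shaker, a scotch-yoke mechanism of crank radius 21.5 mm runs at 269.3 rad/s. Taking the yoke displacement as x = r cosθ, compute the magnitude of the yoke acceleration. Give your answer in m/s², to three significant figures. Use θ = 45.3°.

1100

ω = 269.3 rad/s
x = r cosθ ⇒ ẍ = −rω² cosθ (ω constant).
|a| = rω²|cosθ| = 0.0215·(269.3)²·|cos 45.3°| = 1096.8 m/s².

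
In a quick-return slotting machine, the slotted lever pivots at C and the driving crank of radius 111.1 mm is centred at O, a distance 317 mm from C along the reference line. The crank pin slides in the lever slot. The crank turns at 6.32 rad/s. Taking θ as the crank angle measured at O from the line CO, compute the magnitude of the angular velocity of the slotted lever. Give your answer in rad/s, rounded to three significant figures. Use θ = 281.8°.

ω = 6.32 rad/s
Crank pin A relative to C: A = (d + r cosθ, r sinθ); lever angle φ = atan2(r sinθ, d + r cosθ).
Differentiating tanφ: φ̇ = rω(d cosθ + r)/(d² + r² + 2dr cosθ).
d² + r² + 2dr cosθ = |CA|² = 0.127236 m²;  d cosθ + r = +0.17593 m.
|ω_lever| = |0.1111·6.32·+0.17593| / 0.127236 = 0.97084 rad/s.

0.971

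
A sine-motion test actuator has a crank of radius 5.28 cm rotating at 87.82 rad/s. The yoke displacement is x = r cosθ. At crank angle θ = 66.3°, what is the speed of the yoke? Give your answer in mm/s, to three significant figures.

4250

ω = 87.82 rad/s
x = r cosθ ⇒ ẋ = −rω sinθ.
|v| = rω|sinθ| = 0.0528·87.82·|sin 66.3°| = 4.2458 m/s = 4245.8 mm/s.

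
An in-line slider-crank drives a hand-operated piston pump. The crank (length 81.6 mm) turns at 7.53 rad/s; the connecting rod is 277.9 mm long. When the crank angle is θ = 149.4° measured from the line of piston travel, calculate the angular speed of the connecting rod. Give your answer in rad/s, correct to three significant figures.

ω = 7.53 rad/s
The rod makes angle φ with the slider axis where L sinφ = r sinθ; differentiating, L cosφ·φ̇ = r ω cosθ.
L cosφ = √(L² − r² sin²θ) = 0.27478 m.
|ω_rod| = r ω |cosθ| / √(L² − r² sin²θ) = 0.0816·7.53·0.86074/0.27478 = 1.9248 rad/s.

1.92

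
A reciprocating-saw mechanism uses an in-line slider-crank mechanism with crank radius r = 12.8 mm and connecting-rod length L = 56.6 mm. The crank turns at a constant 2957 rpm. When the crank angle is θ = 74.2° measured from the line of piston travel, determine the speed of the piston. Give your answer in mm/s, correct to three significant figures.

ω = 2π·2957/60 = 309.7 rad/s
For an in-line slider-crank, x = r cosθ + √(L² − r² sin²θ), so v = −rω sinθ·[1 + r cosθ/√(L² − r² sin²θ)].
With r = 0.0128 m, L = 0.0566 m, θ = 74.2°: √(L² − r² sin²θ) = 0.055244 m.
v = −0.0128·309.7·0.96222·[1 + 0.0128·0.27228/0.055244] = -4.0545 m/s.
|v| = 4.0545 m/s = 4054.5 mm/s.

4050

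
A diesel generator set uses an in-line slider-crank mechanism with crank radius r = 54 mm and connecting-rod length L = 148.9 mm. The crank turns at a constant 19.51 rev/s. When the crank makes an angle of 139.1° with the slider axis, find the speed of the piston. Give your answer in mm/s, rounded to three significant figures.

ω = 2π·19.5 = 122.6 rad/s
For an in-line slider-crank, x = r cosθ + √(L² − r² sin²θ), so v = −rω sinθ·[1 + r cosθ/√(L² − r² sin²θ)].
With r = 0.054 m, L = 0.1489 m, θ = 139.1°: √(L² − r² sin²θ) = 0.14464 m.
v = −0.054·122.6·0.65474·[1 + 0.054·-0.75585/0.14464] = -3.1111 m/s.
|v| = 3.1111 m/s = 3111.1 mm/s.

3110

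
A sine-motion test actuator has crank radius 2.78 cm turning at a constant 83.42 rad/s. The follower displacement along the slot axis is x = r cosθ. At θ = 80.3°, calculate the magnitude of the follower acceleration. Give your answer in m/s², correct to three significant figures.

32.6

ω = 83.42 rad/s
x = r cosθ ⇒ ẍ = −rω² cosθ (ω constant).
|a| = rω²|cosθ| = 0.0278·(83.42)²·|cos 80.3°| = 32.596 m/s².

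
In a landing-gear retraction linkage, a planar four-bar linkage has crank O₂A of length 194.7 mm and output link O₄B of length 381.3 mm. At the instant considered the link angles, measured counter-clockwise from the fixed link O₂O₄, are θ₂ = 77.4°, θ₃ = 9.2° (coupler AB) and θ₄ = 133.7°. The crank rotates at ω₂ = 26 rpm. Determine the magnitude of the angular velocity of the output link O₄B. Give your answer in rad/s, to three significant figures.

1.57

ω₂ = 2.723 rad/s (from 26 rpm).
Differentiating the loop-closure r₂e^{iθ₂}+r₃e^{iθ₃}=r₁+r₄e^{iθ₄} gives r₂ω₂e^{iθ₂}+r₃ω₃e^{iθ₃}=r₄ω₄e^{iθ₄}.
Eliminating the other unknown: ω₄ = r₂ω₂ sin(θ₂−θ₃) / [r₄ sin(θ₄−θ₃)].
Numerator sine = +0.92849; denominator sine = +0.82413.
Result = 0.1947·2.723·(+0.92849) / (0.3813·(+0.82413)) = +1.5663 rad/s; magnitude 1.5663 rad/s.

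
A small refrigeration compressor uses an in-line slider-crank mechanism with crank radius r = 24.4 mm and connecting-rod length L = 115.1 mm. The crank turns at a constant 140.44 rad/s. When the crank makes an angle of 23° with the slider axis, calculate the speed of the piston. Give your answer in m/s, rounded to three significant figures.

1.60

ω = 140.4 rad/s
For an in-line slider-crank, x = r cosθ + √(L² − r² sin²θ), so v = −rω sinθ·[1 + r cosθ/√(L² − r² sin²θ)].
With r = 0.0244 m, L = 0.1151 m, θ = 23°: √(L² − r² sin²θ) = 0.1147 m.
v = −0.0244·140.4·0.39073·[1 + 0.0244·0.92050/0.1147] = -1.6011 m/s.
|v| = 1.6011 m/s.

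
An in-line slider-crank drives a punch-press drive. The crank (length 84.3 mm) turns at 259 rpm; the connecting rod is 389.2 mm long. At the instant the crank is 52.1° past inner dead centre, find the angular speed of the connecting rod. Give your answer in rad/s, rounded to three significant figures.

ω = 27.12 rad/s (converted from 259 rpm).
The rod makes angle φ with the slider axis where L sinφ = r sinθ; differentiating, L cosφ·φ̇ = r ω cosθ.
L cosφ = √(L² − r² sin²θ) = 0.38347 m.
|ω_rod| = r ω |cosθ| / √(L² − r² sin²θ) = 0.0843·27.12·0.61429/0.38347 = 3.6626 rad/s.

3.66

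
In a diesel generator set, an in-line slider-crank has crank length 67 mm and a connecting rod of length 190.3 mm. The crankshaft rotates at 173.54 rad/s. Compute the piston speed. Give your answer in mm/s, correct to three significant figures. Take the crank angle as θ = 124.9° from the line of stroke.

ω = 173.5 rad/s
For an in-line slider-crank, x = r cosθ + √(L² − r² sin²θ), so v = −rω sinθ·[1 + r cosθ/√(L² − r² sin²θ)].
With r = 0.067 m, L = 0.1903 m, θ = 124.9°: √(L² − r² sin²θ) = 0.18219 m.
v = −0.067·173.5·0.82015·[1 + 0.067·-0.57215/0.18219] = -7.5297 m/s.
|v| = 7.5297 m/s = 7529.7 mm/s.

7530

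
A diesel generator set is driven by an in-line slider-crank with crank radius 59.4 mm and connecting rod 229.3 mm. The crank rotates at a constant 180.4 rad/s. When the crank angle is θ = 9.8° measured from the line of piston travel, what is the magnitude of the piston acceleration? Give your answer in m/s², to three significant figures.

ω = 180.4 rad/s
x(θ) = r cosθ + √(L² − r² sin²θ); with ω constant, a = ω²·d²x/dθ².
d²x/dθ² = −r cosθ − r²(cos2θ)/√u − r⁴ sin²2θ/(4u^{3/2}),  u = L² − r² sin²θ = 0.0524763 m².
Substituting r = 0.0594 m, L = 0.2293 m, θ = 9.8°: d²x/dθ² = -0.073072 m.
a = ω²·d²x/dθ² = (180.4)²·(-0.073072) = -2378.1 m/s²;  |a| = 2378.1 m/s².

2380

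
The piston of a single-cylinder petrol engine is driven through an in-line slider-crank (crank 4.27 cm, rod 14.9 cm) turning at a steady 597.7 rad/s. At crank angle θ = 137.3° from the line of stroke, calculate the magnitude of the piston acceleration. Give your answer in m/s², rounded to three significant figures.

10800

ω = 597.7 rad/s
x(θ) = r cosθ + √(L² − r² sin²θ); with ω constant, a = ω²·d²x/dθ².
d²x/dθ² = −r cosθ − r²(cos2θ)/√u − r⁴ sin²2θ/(4u^{3/2}),  u = L² − r² sin²θ = 0.0213625 m².
Substituting r = 0.0427 m, L = 0.149 m, θ = 137.3°: d²x/dθ² = +0.030116 m.
a = ω²·d²x/dθ² = (597.7)²·(+0.030116) = +10759 m/s²;  |a| = 10759 m/s².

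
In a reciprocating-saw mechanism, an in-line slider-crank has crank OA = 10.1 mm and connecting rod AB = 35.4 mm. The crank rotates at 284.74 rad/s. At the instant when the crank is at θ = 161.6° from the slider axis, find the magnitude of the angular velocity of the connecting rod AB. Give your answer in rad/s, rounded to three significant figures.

77.4

ω = 284.7 rad/s
The rod makes angle φ with the slider axis where L sinφ = r sinθ; differentiating, L cosφ·φ̇ = r ω cosθ.
L cosφ = √(L² − r² sin²θ) = 0.035256 m.
|ω_rod| = r ω |cosθ| / √(L² − r² sin²θ) = 0.0101·284.7·0.94888/0.035256 = 77.401 rad/s.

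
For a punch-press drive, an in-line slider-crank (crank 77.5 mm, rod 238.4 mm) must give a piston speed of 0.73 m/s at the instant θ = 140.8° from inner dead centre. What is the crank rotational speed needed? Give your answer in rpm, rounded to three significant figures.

For an in-line slider-crank, |v_piston| = rω|sinθ|·[1 + r cosθ/√(L² − r² sin²θ)].
With r = 0.0775 m, L = 0.2384 m, θ = 140.8°: the bracketed kinematic factor |dx/dθ| = 0.036374 m.
ω = v/|dx/dθ| = 0.73/0.036374 = 20.07 rad/s.
N = 60ω/(2π) = 191.65 rpm.

192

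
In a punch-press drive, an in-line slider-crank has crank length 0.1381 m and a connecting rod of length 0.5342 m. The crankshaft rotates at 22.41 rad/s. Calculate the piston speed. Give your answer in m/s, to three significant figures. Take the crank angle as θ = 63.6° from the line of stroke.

ω = 22.41 rad/s
For an in-line slider-crank, x = r cosθ + √(L² − r² sin²θ), so v = −rω sinθ·[1 + r cosθ/√(L² − r² sin²θ)].
With r = 0.1381 m, L = 0.5342 m, θ = 63.6°: √(L² − r² sin²θ) = 0.51968 m.
v = −0.1381·22.41·0.89571·[1 + 0.1381·0.44464/0.51968] = -3.0996 m/s.
|v| = 3.0996 m/s.

3.10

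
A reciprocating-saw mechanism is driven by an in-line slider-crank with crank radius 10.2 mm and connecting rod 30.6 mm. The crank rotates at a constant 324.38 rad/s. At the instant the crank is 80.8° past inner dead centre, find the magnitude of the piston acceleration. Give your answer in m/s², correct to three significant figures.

ω = 324.4 rad/s
x(θ) = r cosθ + √(L² − r² sin²θ); with ω constant, a = ω²·d²x/dθ².
d²x/dθ² = −r cosθ − r²(cos2θ)/√u − r⁴ sin²2θ/(4u^{3/2}),  u = L² − r² sin²θ = 0.000834979 m².
Substituting r = 0.0102 m, L = 0.0306 m, θ = 80.8°: d²x/dθ² = +0.0017745 m.
a = ω²·d²x/dθ² = (324.4)²·(+0.0017745) = +186.71 m/s²;  |a| = 186.71 m/s².

187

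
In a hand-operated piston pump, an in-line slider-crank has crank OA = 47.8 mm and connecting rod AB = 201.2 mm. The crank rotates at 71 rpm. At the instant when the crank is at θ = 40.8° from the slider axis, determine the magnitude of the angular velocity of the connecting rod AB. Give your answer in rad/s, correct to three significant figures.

1.35

ω = 7.435 rad/s (converted from 71 rpm).
The rod makes angle φ with the slider axis where L sinφ = r sinθ; differentiating, L cosφ·φ̇ = r ω cosθ.
L cosφ = √(L² − r² sin²θ) = 0.19876 m.
|ω_rod| = r ω |cosθ| / √(L² − r² sin²θ) = 0.0478·7.435·0.75700/0.19876 = 1.3536 rad/s.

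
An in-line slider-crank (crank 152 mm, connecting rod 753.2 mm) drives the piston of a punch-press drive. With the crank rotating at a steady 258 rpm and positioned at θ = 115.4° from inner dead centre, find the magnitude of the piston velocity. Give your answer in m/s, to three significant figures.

ω = 2π·258/60 = 27.02 rad/s
For an in-line slider-crank, x = r cosθ + √(L² − r² sin²θ), so v = −rω sinθ·[1 + r cosθ/√(L² − r² sin²θ)].
With r = 0.152 m, L = 0.7532 m, θ = 115.4°: √(L² − r² sin²θ) = 0.74058 m.
v = −0.152·27.02·0.90334·[1 + 0.152·-0.42894/0.74058] = -3.3831 m/s.
|v| = 3.3831 m/s.

3.38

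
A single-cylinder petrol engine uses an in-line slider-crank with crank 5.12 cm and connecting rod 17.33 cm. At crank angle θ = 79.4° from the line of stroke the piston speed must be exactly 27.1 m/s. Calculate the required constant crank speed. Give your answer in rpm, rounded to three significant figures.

4870

For an in-line slider-crank, |v_piston| = rω|sinθ|·[1 + r cosθ/√(L² − r² sin²θ)].
With r = 0.0512 m, L = 0.1733 m, θ = 79.4°: the bracketed kinematic factor |dx/dθ| = 0.053185 m.
ω = v/|dx/dθ| = 27.1/0.053185 = 509.55 rad/s.
N = 60ω/(2π) = 4865.8 rpm.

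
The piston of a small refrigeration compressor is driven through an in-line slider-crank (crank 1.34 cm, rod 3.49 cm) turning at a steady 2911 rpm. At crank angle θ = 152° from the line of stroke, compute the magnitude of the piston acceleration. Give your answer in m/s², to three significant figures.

815

ω = 2π·2911/60 = 304.8 rad/s
x(θ) = r cosθ + √(L² − r² sin²θ); with ω constant, a = ω²·d²x/dθ².
d²x/dθ² = −r cosθ − r²(cos2θ)/√u − r⁴ sin²2θ/(4u^{3/2}),  u = L² − r² sin²θ = 0.00117843 m².
Substituting r = 0.0134 m, L = 0.0349 m, θ = 152°: d²x/dθ² = +0.0087696 m.
a = ω²·d²x/dθ² = (304.8)²·(+0.0087696) = +814.93 m/s²;  |a| = 814.93 m/s².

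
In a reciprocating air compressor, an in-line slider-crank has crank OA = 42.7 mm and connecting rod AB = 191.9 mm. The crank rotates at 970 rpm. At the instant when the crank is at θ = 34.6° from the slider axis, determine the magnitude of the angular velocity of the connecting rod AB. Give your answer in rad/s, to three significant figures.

18.8

ω = 101.6 rad/s (converted from 970 rpm).
The rod makes angle φ with the slider axis where L sinφ = r sinθ; differentiating, L cosφ·φ̇ = r ω cosθ.
L cosφ = √(L² − r² sin²θ) = 0.19036 m.
|ω_rod| = r ω |cosθ| / √(L² − r² sin²θ) = 0.0427·101.6·0.82314/0.19036 = 18.755 rad/s.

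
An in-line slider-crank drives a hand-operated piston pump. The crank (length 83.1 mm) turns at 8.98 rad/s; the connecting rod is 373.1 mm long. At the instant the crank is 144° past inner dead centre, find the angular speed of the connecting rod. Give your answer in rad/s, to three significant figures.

1.63

ω = 8.98 rad/s
The rod makes angle φ with the slider axis where L sinφ = r sinθ; differentiating, L cosφ·φ̇ = r ω cosθ.
L cosφ = √(L² − r² sin²θ) = 0.36989 m.
|ω_rod| = r ω |cosθ| / √(L² − r² sin²θ) = 0.0831·8.98·0.80902/0.36989 = 1.6322 rad/s.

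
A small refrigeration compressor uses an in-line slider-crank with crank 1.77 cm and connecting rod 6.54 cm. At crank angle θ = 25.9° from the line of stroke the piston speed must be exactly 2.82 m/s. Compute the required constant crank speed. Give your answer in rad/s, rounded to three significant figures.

For an in-line slider-crank, |v_piston| = rω|sinθ|·[1 + r cosθ/√(L² − r² sin²θ)].
With r = 0.0177 m, L = 0.0654 m, θ = 25.9°: the bracketed kinematic factor |dx/dθ| = 0.009627 m.
ω = v/|dx/dθ| = 2.82/0.009627 = 292.93 rad/s.

293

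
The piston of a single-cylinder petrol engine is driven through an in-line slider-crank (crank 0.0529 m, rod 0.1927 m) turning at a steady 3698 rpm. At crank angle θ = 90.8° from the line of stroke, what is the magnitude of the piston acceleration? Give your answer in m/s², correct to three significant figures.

ω = 2π·3698/60 = 387.3 rad/s
x(θ) = r cosθ + √(L² − r² sin²θ); with ω constant, a = ω²·d²x/dθ².
d²x/dθ² = −r cosθ − r²(cos2θ)/√u − r⁴ sin²2θ/(4u^{3/2}),  u = L² − r² sin²θ = 0.0343354 m².
Substituting r = 0.0529 m, L = 0.1927 m, θ = 90.8°: d²x/dθ² = +0.015835 m.
a = ω²·d²x/dθ² = (387.3)²·(+0.015835) = +2374.7 m/s²;  |a| = 2374.7 m/s².

2370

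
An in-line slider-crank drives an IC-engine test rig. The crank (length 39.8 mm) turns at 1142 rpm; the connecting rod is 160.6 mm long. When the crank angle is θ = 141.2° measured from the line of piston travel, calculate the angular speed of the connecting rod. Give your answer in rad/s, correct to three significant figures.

23.4

ω = 119.6 rad/s (converted from 1142 rpm).
The rod makes angle φ with the slider axis where L sinφ = r sinθ; differentiating, L cosφ·φ̇ = r ω cosθ.
L cosφ = √(L² − r² sin²θ) = 0.15865 m.
|ω_rod| = r ω |cosθ| / √(L² − r² sin²θ) = 0.0398·119.6·0.77934/0.15865 = 23.381 rad/s.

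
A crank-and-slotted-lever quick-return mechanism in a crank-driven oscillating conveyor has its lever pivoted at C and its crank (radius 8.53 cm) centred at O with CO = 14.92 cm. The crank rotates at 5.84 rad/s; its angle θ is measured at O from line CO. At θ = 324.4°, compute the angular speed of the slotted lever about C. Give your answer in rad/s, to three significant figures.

ω = 5.84 rad/s
Crank pin A relative to C: A = (d + r cosθ, r sinθ); lever angle φ = atan2(r sinθ, d + r cosθ).
Differentiating tanφ: φ̇ = rω(d cosθ + r)/(d² + r² + 2dr cosθ).
d² + r² + 2dr cosθ = |CA|² = 0.050233 m²;  d cosθ + r = +0.20661 m.
|ω_lever| = |0.0853·5.84·+0.20661| / 0.050233 = 2.049 rad/s.

2.05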